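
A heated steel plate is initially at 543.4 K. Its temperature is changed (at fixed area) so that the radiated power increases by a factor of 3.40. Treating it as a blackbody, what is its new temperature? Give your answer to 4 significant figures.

T₂ ≈ 737.9 K

P ∝ T⁴, so T₂/T₁ = (P₂/P₁)^(1/4) = (3.40)^(1/4) = 1.35791.
T₂ = 543.4 × 1.35791 = 737.9 K.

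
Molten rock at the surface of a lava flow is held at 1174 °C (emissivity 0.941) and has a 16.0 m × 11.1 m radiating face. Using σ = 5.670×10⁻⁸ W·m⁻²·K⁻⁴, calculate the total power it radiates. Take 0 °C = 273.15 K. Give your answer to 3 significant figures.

T = 1174 °C + 273.15 = 1447.15 K.
Area A = 16.0 × 11.1 = 177.6 m².
P = εσAT⁴ = 0.941 × 5.670×10⁻⁸ × 177.6 × (1447.15)⁴ = 4.16×10⁷ W.

P ≈ 4.16×10⁷ W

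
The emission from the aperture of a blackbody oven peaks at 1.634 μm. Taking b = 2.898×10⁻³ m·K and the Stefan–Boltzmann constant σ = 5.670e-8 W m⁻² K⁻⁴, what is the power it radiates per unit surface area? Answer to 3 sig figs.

Wien's law: T = b/λ_max = 2.898×10⁻³/1.634×10⁻⁶ = 1773.56 K.
Then I = σT⁴ = 5.670×10⁻⁸×(1773.56)⁴ = 5.61×10⁵ W/m².

I ≈ 5.61×10⁵ W/m²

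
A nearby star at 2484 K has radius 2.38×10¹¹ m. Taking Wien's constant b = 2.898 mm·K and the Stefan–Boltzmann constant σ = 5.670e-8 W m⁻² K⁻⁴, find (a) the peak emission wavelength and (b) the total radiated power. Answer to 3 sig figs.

(a) λ_max = b/T = 2.898×10⁻³/2484 = 1.167×10⁻⁶ m = 1.17 μm.
Surface area A = 4πR² = 4π(2.38×10¹¹ m)² = 7.11809×10²³ m².
(b) P = σAT⁴ = 5.670×10⁻⁸×7.11809×10²³×(2484)⁴ = 1.54×10³⁰ W.

λ_max ≈ 1.17 μm; P ≈ 1.54×10³⁰ W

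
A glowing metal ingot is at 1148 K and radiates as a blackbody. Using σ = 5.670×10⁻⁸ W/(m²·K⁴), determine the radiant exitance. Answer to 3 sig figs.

I ≈ 9.85×10⁴ W/m²

Stefan–Boltzmann: I = σT⁴ = 5.670×10⁻⁸ × (1148)⁴ = 9.85×10⁴ W/m².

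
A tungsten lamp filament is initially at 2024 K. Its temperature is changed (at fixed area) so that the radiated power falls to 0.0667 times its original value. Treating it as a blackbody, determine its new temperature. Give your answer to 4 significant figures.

P ∝ T⁴, so T₂/T₁ = (P₂/P₁)^(1/4) = (0.0667)^(1/4) = 0.508196.
T₂ = 2024 × 0.508196 = 1029 K.

T₂ ≈ 1029 K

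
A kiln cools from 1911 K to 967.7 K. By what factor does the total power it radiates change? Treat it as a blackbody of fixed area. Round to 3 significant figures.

P ∝ T⁴, so P₂/P₁ = (T₂/T₁)⁴ = (967.7/1911)⁴ = (0.506384)⁴ = 0.0658.

P₂/P₁ ≈ 0.0658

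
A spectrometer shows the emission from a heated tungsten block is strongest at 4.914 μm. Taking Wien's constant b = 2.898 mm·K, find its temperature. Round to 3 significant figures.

T ≈ 590 K

Wien's law gives T = b/λ_max = (2.898×10⁻³ m·K)/(4.914×10⁻⁶ m) = 590 K.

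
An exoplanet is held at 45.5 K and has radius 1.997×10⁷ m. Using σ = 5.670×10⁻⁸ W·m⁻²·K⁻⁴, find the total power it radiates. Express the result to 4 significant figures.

Surface area A = 4πR² = 4π(1.997×10⁷ m)² = 5.01148×10¹⁵ m².
P = σAT⁴ = 5.670×10⁻⁸ × 5.01148×10¹⁵ × (45.5)⁴ = 1.218×10¹⁵ W.

P ≈ 1.218×10¹⁵ W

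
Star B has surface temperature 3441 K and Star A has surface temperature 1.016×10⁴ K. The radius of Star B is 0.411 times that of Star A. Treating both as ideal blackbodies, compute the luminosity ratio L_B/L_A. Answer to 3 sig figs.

L ∝ R²T⁴, so L_B/L_A = (R_B/R_A)²(T_B/T_A)⁴ = (0.411)² × (3441/1.016×10⁴)⁴ = 0.168921 × 0.0131572 = 2.22×10⁻³.

L_B/L_A ≈ 2.22×10⁻³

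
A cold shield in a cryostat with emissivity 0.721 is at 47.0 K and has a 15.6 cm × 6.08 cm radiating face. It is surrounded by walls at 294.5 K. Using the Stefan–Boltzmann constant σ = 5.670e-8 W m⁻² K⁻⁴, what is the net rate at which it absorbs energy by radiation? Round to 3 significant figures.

Area A = 0.156 × 0.0608 = 9.4848×10⁻³ m².
Net radiated power P_net = εσA(T⁴ − T₀⁴) = 0.721×5.670×10⁻⁸×9.4848×10⁻³×(47.0⁴ − 294.5⁴).
T⁴ − T₀⁴ = 4.87968×10⁶ − 7.52214×10⁹ = -7.51726×10⁹ K⁴, so P_net = -2.91 W — negative, meaning a net gain of 2.91 W.

Net gain ≈ 2.91 W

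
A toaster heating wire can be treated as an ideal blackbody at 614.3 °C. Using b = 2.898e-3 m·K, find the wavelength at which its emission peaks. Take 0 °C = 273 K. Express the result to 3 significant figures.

T = 614.3 °C + 273 = 887.3 K.
Wien's displacement law: λ_max = b/T = (2.898×10⁻³ m·K)/(887.3 K) = 3.266×10⁻⁶ m.
That is 3.27 μm, in the infrared range.

λ_max ≈ 3.27 μm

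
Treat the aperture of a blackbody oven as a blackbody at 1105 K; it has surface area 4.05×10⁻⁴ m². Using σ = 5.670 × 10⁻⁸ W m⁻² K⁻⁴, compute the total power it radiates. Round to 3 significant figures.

Area A = 4.05×10⁻⁴ m².
P = σAT⁴ = 5.670×10⁻⁸ × 4.05×10⁻⁴ × (1105)⁴ = 34.2 W.

P ≈ 34.2 W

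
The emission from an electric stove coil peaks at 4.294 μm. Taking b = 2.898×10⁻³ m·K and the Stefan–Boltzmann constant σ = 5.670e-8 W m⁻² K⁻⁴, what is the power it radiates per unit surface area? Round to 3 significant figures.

I ≈ 1.18×10⁴ W/m²

Wien's law: T = b/λ_max = 2.898×10⁻³/4.294×10⁻⁶ = 674.895 K.
Then I = σT⁴ = 5.670×10⁻⁸×(674.895)⁴ = 1.18×10⁴ W/m².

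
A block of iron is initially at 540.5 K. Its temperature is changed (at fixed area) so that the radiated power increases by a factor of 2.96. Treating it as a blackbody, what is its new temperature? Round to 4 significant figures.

T₂ ≈ 709.0 K

P ∝ T⁴, so T₂/T₁ = (P₂/P₁)^(1/4) = (2.96)^(1/4) = 1.31166.
T₂ = 540.5 × 1.31166 = 709.0 K.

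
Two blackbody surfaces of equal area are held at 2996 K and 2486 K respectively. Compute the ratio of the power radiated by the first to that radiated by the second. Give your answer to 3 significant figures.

With equal areas, P₁/P₂ = (T₁/T₂)⁴ = (2996/2486)⁴ = 2.11.

P₁/P₂ ≈ 2.11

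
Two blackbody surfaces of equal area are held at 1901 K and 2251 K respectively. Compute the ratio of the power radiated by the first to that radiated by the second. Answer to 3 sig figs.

P₁/P₂ ≈ 0.509

With equal areas, P₁/P₂ = (T₁/T₂)⁴ = (1901/2251)⁴ = 0.509.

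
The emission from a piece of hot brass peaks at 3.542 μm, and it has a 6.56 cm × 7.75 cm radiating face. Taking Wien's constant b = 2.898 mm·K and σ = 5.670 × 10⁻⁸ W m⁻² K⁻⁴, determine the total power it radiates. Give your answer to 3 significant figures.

P ≈ 129 W

Wien's law: T = b/λ_max = 2.898×10⁻³/3.542×10⁻⁶ = 818.182 K.
Area A = 0.0656 × 0.0775 = 5.084×10⁻³ m².
Then P = σAT⁴ = 5.670×10⁻⁸×5.084×10⁻³×(818.182)⁴ = 129 W.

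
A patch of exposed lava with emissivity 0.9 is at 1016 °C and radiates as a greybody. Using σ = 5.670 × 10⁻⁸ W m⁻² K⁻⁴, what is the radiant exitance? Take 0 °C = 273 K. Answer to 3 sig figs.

T = 1016 °C + 273 = 1289 K.
Stefan–Boltzmann: I = εσT⁴ = 0.9 × 5.670×10⁻⁸ × (1289)⁴ = 1.41×10⁵ W/m².

I ≈ 1.41×10⁵ W/m²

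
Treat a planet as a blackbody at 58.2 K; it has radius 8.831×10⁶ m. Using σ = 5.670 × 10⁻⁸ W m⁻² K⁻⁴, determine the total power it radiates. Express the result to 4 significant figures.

Surface area A = 4πR² = 4π(8.831×10⁶ m)² = 9.80008×10¹⁴ m².
P = σAT⁴ = 5.670×10⁻⁸ × 9.80008×10¹⁴ × (58.2)⁴ = 6.375×10¹⁴ W.

P ≈ 6.375×10¹⁴ W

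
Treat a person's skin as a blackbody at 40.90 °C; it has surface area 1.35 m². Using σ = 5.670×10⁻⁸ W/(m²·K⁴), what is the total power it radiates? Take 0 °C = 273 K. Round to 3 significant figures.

P ≈ 743 W

T = 40.90 °C + 273 = 313.90 K.
Area A = 1.35 m².
P = σAT⁴ = 5.670×10⁻⁸ × 1.35 × (313.90)⁴ = 743 W.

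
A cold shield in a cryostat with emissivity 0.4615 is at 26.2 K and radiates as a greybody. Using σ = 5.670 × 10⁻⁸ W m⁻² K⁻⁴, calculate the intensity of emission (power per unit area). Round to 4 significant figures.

Stefan–Boltzmann: I = εσT⁴ = 0.4615 × 5.670×10⁻⁸ × (26.2)⁴ = 0.01233 W/m².

I ≈ 0.01233 W/m²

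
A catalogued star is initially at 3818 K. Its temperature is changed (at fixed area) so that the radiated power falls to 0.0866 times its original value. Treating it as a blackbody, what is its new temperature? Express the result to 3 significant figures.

T₂ ≈ 2.07×10³ K

P ∝ T⁴, so T₂/T₁ = (P₂/P₁)^(1/4) = (0.0866)^(1/4) = 0.542475.
T₂ = 3818 × 0.542475 = 2.07×10³ K.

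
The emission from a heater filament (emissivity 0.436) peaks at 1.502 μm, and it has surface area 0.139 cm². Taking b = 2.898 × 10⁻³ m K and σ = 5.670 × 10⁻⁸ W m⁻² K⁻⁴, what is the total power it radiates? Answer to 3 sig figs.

P ≈ 4.76 W

Wien's law: T = b/λ_max = 2.898×10⁻³/1.502×10⁻⁶ = 1929.43 K.
Area A = 0.139 cm² = 1.39×10⁻⁵ m².
Then P = εσAT⁴ = 0.436×5.670×10⁻⁸×1.39×10⁻⁵×(1929.43)⁴ = 4.76 W.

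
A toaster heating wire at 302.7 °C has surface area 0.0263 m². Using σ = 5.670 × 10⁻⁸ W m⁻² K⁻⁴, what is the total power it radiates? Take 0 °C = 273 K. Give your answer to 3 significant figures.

T = 302.7 °C + 273 = 575.7 K.
Area A = 0.0263 m².
P = σAT⁴ = 5.670×10⁻⁸ × 0.0263 × (575.7)⁴ = 164 W.

P ≈ 164 W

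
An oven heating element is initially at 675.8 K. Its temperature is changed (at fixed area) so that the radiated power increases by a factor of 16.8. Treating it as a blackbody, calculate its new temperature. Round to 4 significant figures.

T₂ ≈ 1368 K

P ∝ T⁴, so T₂/T₁ = (P₂/P₁)^(1/4) = (16.8)^(1/4) = 2.02454.
T₂ = 675.8 × 2.02454 = 1368 K.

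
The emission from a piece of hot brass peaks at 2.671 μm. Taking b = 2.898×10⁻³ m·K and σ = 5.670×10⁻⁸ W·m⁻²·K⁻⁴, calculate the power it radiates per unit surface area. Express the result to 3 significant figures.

I ≈ 7.86×10⁴ W/m²

Wien's law: T = b/λ_max = 2.898×10⁻³/2.671×10⁻⁶ = 1084.99 K.
Then I = σT⁴ = 5.670×10⁻⁸×(1084.99)⁴ = 7.86×10⁴ W/m².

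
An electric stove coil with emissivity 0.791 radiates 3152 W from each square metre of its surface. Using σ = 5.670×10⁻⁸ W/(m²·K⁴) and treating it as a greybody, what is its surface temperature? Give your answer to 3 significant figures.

I = εσT⁴, so T = (I/εσ)^(1/4) = (3152/(0.791×5.670×10⁻⁸))^(1/4) = 515 K.

T ≈ 515 K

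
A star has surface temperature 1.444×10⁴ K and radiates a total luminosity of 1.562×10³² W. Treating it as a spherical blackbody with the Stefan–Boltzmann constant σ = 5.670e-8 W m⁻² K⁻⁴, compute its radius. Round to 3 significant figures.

L = 4πR²σT⁴ ⇒ R = √(L/(4πσT⁴)).
σT⁴ = 2.46520×10⁹ W/m², so R = √(1.562×10³²/(4π×2.46520×10⁹)) = 7.10×10¹⁰ m.

R ≈ 7.10×10¹⁰ m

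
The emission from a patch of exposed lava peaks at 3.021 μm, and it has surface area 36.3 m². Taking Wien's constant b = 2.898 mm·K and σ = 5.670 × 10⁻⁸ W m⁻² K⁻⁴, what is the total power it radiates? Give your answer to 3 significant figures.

Wien's law: T = b/λ_max = 2.898×10⁻³/3.021×10⁻⁶ = 959.285 K.
Area A = 36.3 m².
Then P = σAT⁴ = 5.670×10⁻⁸×36.3×(959.285)⁴ = 1.74×10⁶ W.

P ≈ 1.74×10⁶ W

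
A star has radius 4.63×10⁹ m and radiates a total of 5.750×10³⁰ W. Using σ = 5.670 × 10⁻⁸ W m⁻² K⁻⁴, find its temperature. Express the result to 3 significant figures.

T ≈ 2.48×10⁴ K

Surface area A = 4πR² = 4π(4.63×10⁹ m)² = 2.69384×10²⁰ m².
P = σAT⁴ ⇒ T = (P/(σA))^(1/4) = (5.750×10³⁰/(5.670×10⁻⁸×2.69384×10²⁰))^(1/4) = 2.48×10⁴ K.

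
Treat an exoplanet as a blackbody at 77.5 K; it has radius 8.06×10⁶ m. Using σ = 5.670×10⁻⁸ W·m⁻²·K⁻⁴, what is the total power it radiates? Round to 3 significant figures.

Surface area A = 4πR² = 4π(8.06×10⁶ m)² = 8.16357×10¹⁴ m².
P = σAT⁴ = 5.670×10⁻⁸ × 8.16357×10¹⁴ × (77.5)⁴ = 1.67×10¹⁵ W.

P ≈ 1.67×10¹⁵ W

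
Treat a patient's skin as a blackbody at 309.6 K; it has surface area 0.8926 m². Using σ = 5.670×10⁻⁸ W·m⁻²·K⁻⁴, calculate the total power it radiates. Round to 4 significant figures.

Area A = 0.8926 m².
P = σAT⁴ = 5.670×10⁻⁸ × 0.8926 × (309.6)⁴ = 465.0 W.

P ≈ 465.0 W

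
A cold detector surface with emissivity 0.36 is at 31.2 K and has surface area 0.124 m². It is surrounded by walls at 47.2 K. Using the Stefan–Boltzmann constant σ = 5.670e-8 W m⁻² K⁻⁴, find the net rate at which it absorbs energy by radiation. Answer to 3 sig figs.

Net gain ≈ 0.0102 W

Area A = 0.124 m².
Net radiated power P_net = εσA(T⁴ − T₀⁴) = 0.36×5.670×10⁻⁸×0.124×(31.2⁴ − 47.2⁴).
T⁴ − T₀⁴ = 9.47585×10⁵ − 4.96327×10⁶ = -4.01568×10⁶ K⁴, so P_net = -0.0102 W — negative, meaning a net gain of 0.0102 W.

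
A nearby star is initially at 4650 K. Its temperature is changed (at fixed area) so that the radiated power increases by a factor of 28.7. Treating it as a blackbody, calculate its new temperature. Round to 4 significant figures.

T₂ ≈ 1.076×10⁴ K

P ∝ T⁴, so T₂/T₁ = (P₂/P₁)^(1/4) = (28.7)^(1/4) = 2.31457.
T₂ = 4650 × 2.31457 = 1.076×10⁴ K.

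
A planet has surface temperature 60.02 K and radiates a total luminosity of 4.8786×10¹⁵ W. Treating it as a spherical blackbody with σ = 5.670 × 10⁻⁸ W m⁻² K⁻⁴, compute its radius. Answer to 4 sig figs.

R ≈ 2.297×10⁷ m

L = 4πR²σT⁴ ⇒ R = √(L/(4πσT⁴)).
σT⁴ = 0.735812 W/m², so R = √(4.8786×10¹⁵/(4π×0.735812)) = 2.297×10⁷ m.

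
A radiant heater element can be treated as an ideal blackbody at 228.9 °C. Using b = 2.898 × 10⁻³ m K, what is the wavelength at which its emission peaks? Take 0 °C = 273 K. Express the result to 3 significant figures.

λ_max ≈ 5.77 μm

T = 228.9 °C + 273 = 501.9 K.
Wien's displacement law: λ_max = b/T = (2.898×10⁻³ m·K)/(501.9 K) = 5.774×10⁻⁶ m.
That is 5.77 μm, in the infrared range.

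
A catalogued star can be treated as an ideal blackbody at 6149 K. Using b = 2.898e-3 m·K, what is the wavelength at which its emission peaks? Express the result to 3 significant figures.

Wien's displacement law: λ_max = b/T = (2.898×10⁻³ m·K)/(6149 K) = 4.713×10⁻⁷ m.
That is 0.471 μm, in the visible range.

λ_max ≈ 0.471 μm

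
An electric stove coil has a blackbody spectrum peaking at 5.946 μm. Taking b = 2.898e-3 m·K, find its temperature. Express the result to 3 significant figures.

Wien's law gives T = b/λ_max = (2.898×10⁻³ m·K)/(5.946×10⁻⁶ m) = 487 K.

T ≈ 487 K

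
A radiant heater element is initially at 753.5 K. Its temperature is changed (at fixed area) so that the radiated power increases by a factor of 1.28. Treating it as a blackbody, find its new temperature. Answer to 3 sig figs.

P ∝ T⁴, so T₂/T₁ = (P₂/P₁)^(1/4) = (1.28)^(1/4) = 1.06366.
T₂ = 753.5 × 1.06366 = 801 K.

T₂ ≈ 801 K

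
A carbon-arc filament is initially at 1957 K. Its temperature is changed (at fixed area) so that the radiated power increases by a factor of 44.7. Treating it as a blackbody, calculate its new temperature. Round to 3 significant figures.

T₂ ≈ 5.06×10³ K

P ∝ T⁴, so T₂/T₁ = (P₂/P₁)^(1/4) = (44.7)^(1/4) = 2.58569.
T₂ = 1957 × 2.58569 = 5.06×10³ K.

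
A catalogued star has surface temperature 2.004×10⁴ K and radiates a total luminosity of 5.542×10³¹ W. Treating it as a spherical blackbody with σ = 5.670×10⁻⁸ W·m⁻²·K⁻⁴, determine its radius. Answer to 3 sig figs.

L = 4πR²σT⁴ ⇒ R = √(L/(4πσT⁴)).
σT⁴ = 9.14479×10⁹ W/m², so R = √(5.542×10³¹/(4π×9.14479×10⁹)) = 2.20×10¹⁰ m.

R ≈ 2.20×10¹⁰ m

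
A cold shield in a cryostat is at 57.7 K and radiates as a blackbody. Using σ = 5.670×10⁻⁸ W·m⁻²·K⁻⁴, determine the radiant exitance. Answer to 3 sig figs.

I ≈ 0.628 W/m²

Stefan–Boltzmann: I = σT⁴ = 5.670×10⁻⁸ × (57.7)⁴ = 0.628 W/m².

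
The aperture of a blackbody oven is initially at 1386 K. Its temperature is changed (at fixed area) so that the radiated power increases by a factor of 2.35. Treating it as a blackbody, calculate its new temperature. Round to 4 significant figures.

P ∝ T⁴, so T₂/T₁ = (P₂/P₁)^(1/4) = (2.35)^(1/4) = 1.23813.
T₂ = 1386 × 1.23813 = 1716 K.

T₂ ≈ 1716 K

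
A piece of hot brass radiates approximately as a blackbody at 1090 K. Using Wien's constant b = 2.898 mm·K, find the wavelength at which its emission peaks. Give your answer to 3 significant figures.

Wien's displacement law: λ_max = b/T = (2.898×10⁻³ m·K)/(1090 K) = 2.659×10⁻⁶ m.
That is 2.66 μm, in the infrared range.

λ_max ≈ 2.66 μm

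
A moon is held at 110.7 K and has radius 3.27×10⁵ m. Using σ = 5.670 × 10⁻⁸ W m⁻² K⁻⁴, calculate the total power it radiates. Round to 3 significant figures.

Surface area A = 4πR² = 4π(3.27×10⁵ m)² = 1.34371×10¹² m².
P = σAT⁴ = 5.670×10⁻⁸ × 1.34371×10¹² × (110.7)⁴ = 1.14×10¹³ W.

P ≈ 1.14×10¹³ W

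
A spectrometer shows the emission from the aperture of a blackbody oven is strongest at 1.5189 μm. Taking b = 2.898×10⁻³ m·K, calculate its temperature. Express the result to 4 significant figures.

T ≈ 1908 K

Wien's law gives T = b/λ_max = (2.898×10⁻³ m·K)/(1.5189×10⁻⁶ m) = 1908 K.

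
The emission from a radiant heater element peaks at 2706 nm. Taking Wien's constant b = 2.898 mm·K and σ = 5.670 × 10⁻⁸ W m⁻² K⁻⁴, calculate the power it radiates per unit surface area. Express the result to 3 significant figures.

Wien's law: T = b/λ_max = 2.898×10⁻³/2.706×10⁻⁶ = 1070.95 K.
Then I = σT⁴ = 5.670×10⁻⁸×(1070.95)⁴ = 7.46×10⁴ W/m².

I ≈ 7.46×10⁴ W/m²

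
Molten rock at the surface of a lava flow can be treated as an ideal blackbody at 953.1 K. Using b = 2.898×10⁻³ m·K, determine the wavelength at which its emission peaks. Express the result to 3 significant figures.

Wien's displacement law: λ_max = b/T = (2.898×10⁻³ m·K)/(953.1 K) = 3.041×10⁻⁶ m.
That is 3.04 μm, in the infrared range.

λ_max ≈ 3.04 μm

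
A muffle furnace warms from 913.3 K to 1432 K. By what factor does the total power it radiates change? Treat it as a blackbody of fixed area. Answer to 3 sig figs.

P₂/P₁ ≈ 6.04

P ∝ T⁴, so P₂/P₁ = (T₂/T₁)⁴ = (1432/913.3)⁴ = (1.56794)⁴ = 6.04.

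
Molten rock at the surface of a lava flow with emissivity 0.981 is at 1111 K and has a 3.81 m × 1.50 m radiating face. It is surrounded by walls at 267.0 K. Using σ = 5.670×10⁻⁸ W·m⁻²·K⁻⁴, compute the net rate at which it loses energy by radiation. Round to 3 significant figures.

Net loss ≈ 4.83×10⁵ W

Area A = 3.81 × 1.50 = 5.715 m².
Net radiated power P_net = εσA(T⁴ − T₀⁴) = 0.981×5.670×10⁻⁸×5.715×(1111⁴ − 267.0⁴).
T⁴ − T₀⁴ = 1.52355×10¹² − 5.08212×10⁹ = 1.51847×10¹² K⁴, so P_net = 4.83×10⁵ W.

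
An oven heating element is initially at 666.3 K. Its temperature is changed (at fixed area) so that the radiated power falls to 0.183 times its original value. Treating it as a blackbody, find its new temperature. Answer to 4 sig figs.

P ∝ T⁴, so T₂/T₁ = (P₂/P₁)^(1/4) = (0.183)^(1/4) = 0.654053.
T₂ = 666.3 × 0.654053 = 435.8 K.

T₂ ≈ 435.8 K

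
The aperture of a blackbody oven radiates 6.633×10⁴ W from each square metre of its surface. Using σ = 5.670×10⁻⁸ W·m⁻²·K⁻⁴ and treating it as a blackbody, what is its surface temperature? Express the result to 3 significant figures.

T ≈ 1.04×10³ K

I = σT⁴, so T = (I/σ)^(1/4) = (6.633×10⁴/(5.670×10⁻⁸))^(1/4) = 1.04×10³ K.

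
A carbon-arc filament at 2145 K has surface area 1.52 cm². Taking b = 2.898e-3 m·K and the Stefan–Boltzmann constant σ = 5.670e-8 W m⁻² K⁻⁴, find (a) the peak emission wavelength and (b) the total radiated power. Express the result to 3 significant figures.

λ_max ≈ 1.35 μm; P ≈ 182 W

(a) λ_max = b/T = 2.898×10⁻³/2145 = 1.351×10⁻⁶ m = 1.35 μm.
Area A = 1.52 cm² = 1.52×10⁻⁴ m².
(b) P = σAT⁴ = 5.670×10⁻⁸×1.52×10⁻⁴×(2145)⁴ = 182 W.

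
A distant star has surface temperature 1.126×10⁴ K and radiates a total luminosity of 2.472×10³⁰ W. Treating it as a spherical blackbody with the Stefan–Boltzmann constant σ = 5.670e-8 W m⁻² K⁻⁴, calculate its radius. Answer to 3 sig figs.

L = 4πR²σT⁴ ⇒ R = √(L/(4πσT⁴)).
σT⁴ = 9.11458×10⁸ W/m², so R = √(2.472×10³⁰/(4π×9.11458×10⁸)) = 1.47×10¹⁰ m.

R ≈ 1.47×10¹⁰ m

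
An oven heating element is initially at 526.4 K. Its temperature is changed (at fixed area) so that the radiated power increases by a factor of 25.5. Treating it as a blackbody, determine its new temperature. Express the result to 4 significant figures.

P ∝ T⁴, so T₂/T₁ = (P₂/P₁)^(1/4) = (25.5)^(1/4) = 2.24717.
T₂ = 526.4 × 2.24717 = 1183 K.

T₂ ≈ 1183 K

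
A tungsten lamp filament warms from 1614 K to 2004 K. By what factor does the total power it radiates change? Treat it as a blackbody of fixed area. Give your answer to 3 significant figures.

P₂/P₁ ≈ 2.38

P ∝ T⁴, so P₂/P₁ = (T₂/T₁)⁴ = (2004/1614)⁴ = (1.24164)⁴ = 2.38.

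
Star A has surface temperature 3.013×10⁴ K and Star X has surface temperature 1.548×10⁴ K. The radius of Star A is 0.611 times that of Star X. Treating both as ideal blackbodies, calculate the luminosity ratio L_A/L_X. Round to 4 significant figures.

L_A/L_X ≈ 5.358

L ∝ R²T⁴, so L_A/L_X = (R_A/R_X)²(T_A/T_X)⁴ = (0.611)² × (3.013×10⁴/1.548×10⁴)⁴ = 0.373321 × 14.3520 = 5.358.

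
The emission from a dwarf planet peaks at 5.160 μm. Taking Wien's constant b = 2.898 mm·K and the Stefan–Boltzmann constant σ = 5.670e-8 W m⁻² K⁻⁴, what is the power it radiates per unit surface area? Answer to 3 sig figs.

I ≈ 5.64×10³ W/m²

Wien's law: T = b/λ_max = 2.898×10⁻³/5.160×10⁻⁶ = 561.628 K.
Then I = σT⁴ = 5.670×10⁻⁸×(561.628)⁴ = 5.64×10³ W/m².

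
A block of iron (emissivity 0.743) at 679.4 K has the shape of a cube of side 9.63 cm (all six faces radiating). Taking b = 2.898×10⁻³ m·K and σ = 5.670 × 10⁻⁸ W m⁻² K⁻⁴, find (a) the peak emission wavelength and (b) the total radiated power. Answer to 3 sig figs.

λ_max ≈ 4.27 μm; P ≈ 499 W

(a) λ_max = b/T = 2.898×10⁻³/679.4 = 4.266×10⁻⁶ m = 4.27 μm.
Area A = 6s² = 6×(0.0963 m)² = 0.0556421 m².
(b) P = εσAT⁴ = 0.743×5.670×10⁻⁸×0.0556421×(679.4)⁴ = 499 W.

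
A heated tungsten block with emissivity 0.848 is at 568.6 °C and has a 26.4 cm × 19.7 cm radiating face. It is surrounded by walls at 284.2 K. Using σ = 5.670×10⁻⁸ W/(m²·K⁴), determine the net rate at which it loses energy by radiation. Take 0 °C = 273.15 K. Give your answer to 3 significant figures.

T = 568.6 °C + 273.15 = 841.75 K.
Area A = 0.264 × 0.197 = 0.052008 m².
Net radiated power P_net = εσA(T⁴ − T₀⁴) = 0.848×5.670×10⁻⁸×0.052008×(841.75⁴ − 284.2⁴).
T⁴ − T₀⁴ = 5.02033×10¹¹ − 6.52373×10⁹ = 4.95509×10¹¹ K⁴, so P_net = 1.24×10³ W.

Net loss ≈ 1.24×10³ W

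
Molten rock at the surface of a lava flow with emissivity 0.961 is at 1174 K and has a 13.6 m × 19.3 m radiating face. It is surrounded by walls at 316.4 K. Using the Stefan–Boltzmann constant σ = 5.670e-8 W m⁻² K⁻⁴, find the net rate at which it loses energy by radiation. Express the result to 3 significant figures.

Area A = 13.6 × 19.3 = 262.48 m².
Net radiated power P_net = εσA(T⁴ − T₀⁴) = 0.961×5.670×10⁻⁸×262.48×(1174⁴ − 316.4⁴).
T⁴ − T₀⁴ = 1.89964×10¹² − 1.00218×10¹⁰ = 1.88962×10¹² K⁴, so P_net = 2.70×10⁷ W.

Net loss ≈ 2.70×10⁷ W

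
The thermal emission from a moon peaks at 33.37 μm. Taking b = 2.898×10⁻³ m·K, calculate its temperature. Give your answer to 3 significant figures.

T ≈ 86.8 K

Wien's law gives T = b/λ_max = (2.898×10⁻³ m·K)/(3.337×10⁻⁵ m) = 86.8 K.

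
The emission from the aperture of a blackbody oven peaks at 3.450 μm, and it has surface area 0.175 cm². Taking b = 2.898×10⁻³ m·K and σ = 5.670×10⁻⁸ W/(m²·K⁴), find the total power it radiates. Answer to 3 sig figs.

P ≈ 0.494 W

Wien's law: T = b/λ_max = 2.898×10⁻³/3.450×10⁻⁶ = 840.000 K.
Area A = 0.175 cm² = 1.75×10⁻⁵ m².
Then P = σAT⁴ = 5.670×10⁻⁸×1.75×10⁻⁵×(840.000)⁴ = 0.494 W.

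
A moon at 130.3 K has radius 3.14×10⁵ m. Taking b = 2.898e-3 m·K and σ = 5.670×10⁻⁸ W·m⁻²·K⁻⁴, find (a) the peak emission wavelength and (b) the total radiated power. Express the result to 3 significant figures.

(a) λ_max = b/T = 2.898×10⁻³/130.3 = 2.224×10⁻⁵ m = 22.2 μm.
Surface area A = 4πR² = 4π(3.14×10⁵ m)² = 1.23899×10¹² m².
(b) P = σAT⁴ = 5.670×10⁻⁸×1.23899×10¹²×(130.3)⁴ = 2.03×10¹³ W.

λ_max ≈ 22.2 μm; P ≈ 2.03×10¹³ W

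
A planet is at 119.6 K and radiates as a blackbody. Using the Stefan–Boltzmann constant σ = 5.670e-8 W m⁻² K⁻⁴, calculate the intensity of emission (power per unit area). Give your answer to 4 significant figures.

I ≈ 11.60 W/m²

Stefan–Boltzmann: I = σT⁴ = 5.670×10⁻⁸ × (119.6)⁴ = 11.60 W/m².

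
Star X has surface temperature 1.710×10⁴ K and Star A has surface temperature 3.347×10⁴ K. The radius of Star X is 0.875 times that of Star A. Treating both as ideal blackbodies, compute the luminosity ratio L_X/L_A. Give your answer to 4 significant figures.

L_X/L_A ≈ 0.05216

L ∝ R²T⁴, so L_X/L_A = (R_X/R_A)²(T_X/T_A)⁴ = (0.875)² × (1.710×10⁴/3.347×10⁴)⁴ = 0.765625 × 0.0681336 = 0.05216.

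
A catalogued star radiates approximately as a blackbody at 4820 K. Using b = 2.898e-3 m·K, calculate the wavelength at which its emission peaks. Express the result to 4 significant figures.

Wien's displacement law: λ_max = b/T = (2.898×10⁻³ m·K)/(4820 K) = 6.0124×10⁻⁷ m.
That is 601.2 nm, in the visible range.

λ_max ≈ 601.2 nm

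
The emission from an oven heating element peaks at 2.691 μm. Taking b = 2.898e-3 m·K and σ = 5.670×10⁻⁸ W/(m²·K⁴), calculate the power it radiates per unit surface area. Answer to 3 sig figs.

I ≈ 7.63×10⁴ W/m²

Wien's law: T = b/λ_max = 2.898×10⁻³/2.691×10⁻⁶ = 1076.92 K.
Then I = σT⁴ = 5.670×10⁻⁸×(1076.92)⁴ = 7.63×10⁴ W/m².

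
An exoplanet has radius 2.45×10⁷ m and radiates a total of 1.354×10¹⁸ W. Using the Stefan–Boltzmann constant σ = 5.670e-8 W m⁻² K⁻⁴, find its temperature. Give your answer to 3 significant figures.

T ≈ 237 K

Surface area A = 4πR² = 4π(2.45×10⁷ m)² = 7.54296×10¹⁵ m².
P = σAT⁴ ⇒ T = (P/(σA))^(1/4) = (1.354×10¹⁸/(5.670×10⁻⁸×7.54296×10¹⁵))^(1/4) = 237 K.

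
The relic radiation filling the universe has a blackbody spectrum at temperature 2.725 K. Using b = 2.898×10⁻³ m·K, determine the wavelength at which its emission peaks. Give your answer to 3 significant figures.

λ_max ≈ 1.06 mm

Wien's displacement law: λ_max = b/T = (2.898×10⁻³ m·K)/(2.725 K) = 1.063×10⁻³ m.
That is 1.06 mm, in the microwave range.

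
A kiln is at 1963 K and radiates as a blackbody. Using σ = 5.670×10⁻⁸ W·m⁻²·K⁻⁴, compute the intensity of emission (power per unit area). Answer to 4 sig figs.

I ≈ 8.419×10⁵ W/m²

Stefan–Boltzmann: I = σT⁴ = 5.670×10⁻⁸ × (1963)⁴ = 8.419×10⁵ W/m².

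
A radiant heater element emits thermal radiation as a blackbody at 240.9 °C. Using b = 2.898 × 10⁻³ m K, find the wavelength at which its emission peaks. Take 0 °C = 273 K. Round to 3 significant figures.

T = 240.9 °C + 273 = 513.9 K.
Wien's displacement law: λ_max = b/T = (2.898×10⁻³ m·K)/(513.9 K) = 5.639×10⁻⁶ m.
That is 5.64 μm, in the infrared range.

λ_max ≈ 5.64 μm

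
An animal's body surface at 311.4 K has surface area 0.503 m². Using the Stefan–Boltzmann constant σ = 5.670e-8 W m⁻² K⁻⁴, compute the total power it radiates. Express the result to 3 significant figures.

P ≈ 268 W

Area A = 0.503 m².
P = σAT⁴ = 5.670×10⁻⁸ × 0.503 × (311.4)⁴ = 268 W.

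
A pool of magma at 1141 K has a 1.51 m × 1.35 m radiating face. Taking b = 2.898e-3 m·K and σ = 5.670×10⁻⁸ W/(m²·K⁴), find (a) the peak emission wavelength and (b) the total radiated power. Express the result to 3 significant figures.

(a) λ_max = b/T = 2.898×10⁻³/1141 = 2.540×10⁻⁶ m = 2.54 μm.
Area A = 1.51 × 1.35 = 2.0385 m².
(b) P = σAT⁴ = 5.670×10⁻⁸×2.0385×(1141)⁴ = 1.96×10⁵ W.

λ_max ≈ 2.54 μm; P ≈ 1.96×10⁵ W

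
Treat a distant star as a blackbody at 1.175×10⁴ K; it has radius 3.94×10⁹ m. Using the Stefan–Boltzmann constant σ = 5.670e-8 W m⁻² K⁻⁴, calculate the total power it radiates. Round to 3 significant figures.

Surface area A = 4πR² = 4π(3.94×10⁹ m)² = 1.95075×10²⁰ m².
P = σAT⁴ = 5.670×10⁻⁸ × 1.95075×10²⁰ × (1.175×10⁴)⁴ = 2.11×10²⁹ W.

P ≈ 2.11×10²⁹ W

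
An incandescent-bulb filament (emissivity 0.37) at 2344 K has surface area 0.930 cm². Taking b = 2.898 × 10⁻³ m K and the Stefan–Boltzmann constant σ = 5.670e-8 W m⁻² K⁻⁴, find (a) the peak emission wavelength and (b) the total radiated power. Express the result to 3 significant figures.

(a) λ_max = b/T = 2.898×10⁻³/2344 = 1.236×10⁻⁶ m = 1.24×10³ nm.
Area A = 0.930 cm² = 9.30×10⁻⁵ m².
(b) P = εσAT⁴ = 0.37×5.670×10⁻⁸×9.30×10⁻⁵×(2344)⁴ = 58.9 W.

λ_max ≈ 1.24×10³ nm; P ≈ 58.9 W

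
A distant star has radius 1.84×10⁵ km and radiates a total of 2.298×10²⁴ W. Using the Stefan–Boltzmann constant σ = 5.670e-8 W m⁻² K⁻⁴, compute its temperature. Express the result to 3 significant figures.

T ≈ 3.12×10³ K

Surface area A = 4πR² = 4π(1.84×10⁸ m)² = 4.25447×10¹⁷ m².
P = σAT⁴ ⇒ T = (P/(σA))^(1/4) = (2.298×10²⁴/(5.670×10⁻⁸×4.25447×10¹⁷))^(1/4) = 3.12×10³ K.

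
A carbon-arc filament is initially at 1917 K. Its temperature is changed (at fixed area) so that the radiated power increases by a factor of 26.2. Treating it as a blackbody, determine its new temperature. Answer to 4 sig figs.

T₂ ≈ 4337 K

P ∝ T⁴, so T₂/T₁ = (P₂/P₁)^(1/4) = (26.2)^(1/4) = 2.26243.
T₂ = 1917 × 2.26243 = 4337 K.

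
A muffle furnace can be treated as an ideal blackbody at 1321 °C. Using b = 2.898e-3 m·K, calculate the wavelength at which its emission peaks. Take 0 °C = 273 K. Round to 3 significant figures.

λ_max ≈ 1.82×10³ nm

T = 1321 °C + 273 = 1594 K.
Wien's displacement law: λ_max = b/T = (2.898×10⁻³ m·K)/(1594 K) = 1.818×10⁻⁶ m.
That is 1.82×10³ nm, in the infrared range.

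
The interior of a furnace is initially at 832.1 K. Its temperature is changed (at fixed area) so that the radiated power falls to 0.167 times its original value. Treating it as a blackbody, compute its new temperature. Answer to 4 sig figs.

T₂ ≈ 531.9 K

P ∝ T⁴, so T₂/T₁ = (P₂/P₁)^(1/4) = (0.167)^(1/4) = 0.639262.
T₂ = 832.1 × 0.639262 = 531.9 K.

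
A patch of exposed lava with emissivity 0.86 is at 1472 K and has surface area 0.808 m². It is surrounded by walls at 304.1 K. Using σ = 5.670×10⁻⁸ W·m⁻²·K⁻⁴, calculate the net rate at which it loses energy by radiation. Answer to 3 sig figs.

Net loss ≈ 1.85×10⁵ W

Area A = 0.808 m².
Net radiated power P_net = εσA(T⁴ − T₀⁴) = 0.86×5.670×10⁻⁸×0.808×(1472⁴ − 304.1⁴).
T⁴ − T₀⁴ = 4.69495×10¹² − 8.55196×10⁹ = 4.68640×10¹² K⁴, so P_net = 1.85×10⁵ W.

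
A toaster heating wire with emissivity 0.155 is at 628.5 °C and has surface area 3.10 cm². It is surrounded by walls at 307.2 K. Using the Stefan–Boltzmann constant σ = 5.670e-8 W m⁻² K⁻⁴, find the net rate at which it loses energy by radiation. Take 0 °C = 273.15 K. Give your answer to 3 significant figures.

T = 628.5 °C + 273.15 = 901.65 K.
Area A = 3.10 cm² = 3.10×10⁻⁴ m².
Net radiated power P_net = εσA(T⁴ − T₀⁴) = 0.155×5.670×10⁻⁸×3.10×10⁻⁴×(901.65⁴ − 307.2⁴).
T⁴ − T₀⁴ = 6.60925×10¹¹ − 8.90604×10⁹ = 6.52019×10¹¹ K⁴, so P_net = 1.78 W.

Net loss ≈ 1.78 W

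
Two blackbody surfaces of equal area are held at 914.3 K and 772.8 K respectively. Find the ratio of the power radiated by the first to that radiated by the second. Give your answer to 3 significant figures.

With equal areas, P₁/P₂ = (T₁/T₂)⁴ = (914.3/772.8)⁴ = 1.96.

P₁/P₂ ≈ 1.96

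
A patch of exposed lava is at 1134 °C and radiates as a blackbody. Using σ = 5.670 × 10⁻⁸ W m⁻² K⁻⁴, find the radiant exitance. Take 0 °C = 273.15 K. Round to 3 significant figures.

T = 1134 °C + 273.15 = 1407.15 K.
Stefan–Boltzmann: I = σT⁴ = 5.670×10⁻⁸ × (1407.15)⁴ = 2.22×10⁵ W/m².

I ≈ 2.22×10⁵ W/m²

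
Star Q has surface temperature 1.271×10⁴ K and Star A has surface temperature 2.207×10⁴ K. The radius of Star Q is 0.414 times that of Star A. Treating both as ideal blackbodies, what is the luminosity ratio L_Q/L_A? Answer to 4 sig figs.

L ∝ R²T⁴, so L_Q/L_A = (R_Q/R_A)²(T_Q/T_A)⁴ = (0.414)² × (1.271×10⁴/2.207×10⁴)⁴ = 0.171396 × 0.109995 = 0.01885.

L_Q/L_A ≈ 0.01885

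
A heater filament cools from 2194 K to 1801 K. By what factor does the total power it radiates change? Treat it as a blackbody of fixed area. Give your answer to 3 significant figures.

P₂/P₁ ≈ 0.454

P ∝ T⁴, so P₂/P₁ = (T₂/T₁)⁴ = (1801/2194)⁴ = (0.820875)⁴ = 0.454.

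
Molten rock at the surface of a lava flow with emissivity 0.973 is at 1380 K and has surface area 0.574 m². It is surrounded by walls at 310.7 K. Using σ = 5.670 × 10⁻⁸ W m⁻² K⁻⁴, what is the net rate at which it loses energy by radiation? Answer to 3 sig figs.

Area A = 0.574 m².
Net radiated power P_net = εσA(T⁴ − T₀⁴) = 0.973×5.670×10⁻⁸×0.574×(1380⁴ − 310.7⁴).
T⁴ − T₀⁴ = 3.62674×10¹² − 9.31891×10⁹ = 3.61742×10¹² K⁴, so P_net = 1.15×10⁵ W.

Net loss ≈ 1.15×10⁵ W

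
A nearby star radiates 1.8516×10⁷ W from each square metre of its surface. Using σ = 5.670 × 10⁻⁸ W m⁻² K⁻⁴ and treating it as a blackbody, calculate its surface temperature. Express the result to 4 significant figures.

I = σT⁴, so T = (I/σ)^(1/4) = (1.8516×10⁷/(5.670×10⁻⁸))^(1/4) = 4251 K.

T ≈ 4251 K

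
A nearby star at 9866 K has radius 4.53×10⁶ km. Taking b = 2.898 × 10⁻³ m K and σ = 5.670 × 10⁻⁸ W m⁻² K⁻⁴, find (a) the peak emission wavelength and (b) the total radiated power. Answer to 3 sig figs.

λ_max ≈ 294 nm; P ≈ 1.39×10²⁹ W

(a) λ_max = b/T = 2.898×10⁻³/9866 = 2.937×10⁻⁷ m = 294 nm.
Surface area A = 4πR² = 4π(4.53×10⁹ m)² = 2.57873×10²⁰ m².
(b) P = σAT⁴ = 5.670×10⁻⁸×2.57873×10²⁰×(9866)⁴ = 1.39×10²⁹ W.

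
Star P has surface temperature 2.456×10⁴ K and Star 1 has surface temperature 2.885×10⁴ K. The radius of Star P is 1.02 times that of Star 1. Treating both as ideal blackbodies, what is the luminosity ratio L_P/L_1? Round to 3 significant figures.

L ∝ R²T⁴, so L_P/L_1 = (R_P/R_1)²(T_P/T_1)⁴ = (1.02)² × (2.456×10⁴/2.885×10⁴)⁴ = 1.0404 × 0.525207 = 0.546.

L_P/L_1 ≈ 0.546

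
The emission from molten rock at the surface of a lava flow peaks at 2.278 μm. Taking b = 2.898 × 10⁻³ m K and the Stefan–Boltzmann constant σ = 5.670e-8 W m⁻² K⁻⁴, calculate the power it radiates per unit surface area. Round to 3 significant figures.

Wien's law: T = b/λ_max = 2.898×10⁻³/2.278×10⁻⁶ = 1272.17 K.
Then I = σT⁴ = 5.670×10⁻⁸×(1272.17)⁴ = 1.49×10⁵ W/m².

I ≈ 1.49×10⁵ W/m²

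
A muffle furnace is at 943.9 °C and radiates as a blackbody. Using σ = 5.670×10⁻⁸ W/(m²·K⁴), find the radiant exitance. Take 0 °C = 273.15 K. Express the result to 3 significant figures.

T = 943.9 °C + 273.15 = 1217.05 K.
Stefan–Boltzmann: I = σT⁴ = 5.670×10⁻⁸ × (1217.05)⁴ = 1.24×10⁵ W/m².

I ≈ 1.24×10⁵ W/m²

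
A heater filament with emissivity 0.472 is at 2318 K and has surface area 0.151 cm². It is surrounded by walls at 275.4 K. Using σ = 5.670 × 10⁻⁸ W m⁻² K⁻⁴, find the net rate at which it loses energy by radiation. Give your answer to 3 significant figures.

Net loss ≈ 11.7 W

Area A = 0.151 cm² = 1.51×10⁻⁵ m².
Net radiated power P_net = εσA(T⁴ − T₀⁴) = 0.472×5.670×10⁻⁸×1.51×10⁻⁵×(2318⁴ − 275.4⁴).
T⁴ − T₀⁴ = 2.88705×10¹³ − 5.75249×10⁹ = 2.88647×10¹³ K⁴, so P_net = 11.7 W.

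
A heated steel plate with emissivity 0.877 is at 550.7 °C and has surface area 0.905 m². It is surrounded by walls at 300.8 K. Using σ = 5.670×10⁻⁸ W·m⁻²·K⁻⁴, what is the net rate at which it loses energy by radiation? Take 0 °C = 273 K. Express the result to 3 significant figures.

Net loss ≈ 2.03×10⁴ W

T = 550.7 °C + 273 = 823.7 K.
Area A = 0.905 m².
Net radiated power P_net = εσA(T⁴ − T₀⁴) = 0.877×5.670×10⁻⁸×0.905×(823.7⁴ − 300.8⁴).
T⁴ − T₀⁴ = 4.60337×10¹¹ − 8.18675×10⁹ = 4.52150×10¹¹ K⁴, so P_net = 2.03×10⁴ W.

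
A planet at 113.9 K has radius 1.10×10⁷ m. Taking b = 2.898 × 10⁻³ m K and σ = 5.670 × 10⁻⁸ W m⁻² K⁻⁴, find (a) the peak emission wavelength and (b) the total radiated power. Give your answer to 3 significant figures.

(a) λ_max = b/T = 2.898×10⁻³/113.9 = 2.544×10⁻⁵ m = 25.4 μm.
Surface area A = 4πR² = 4π(1.10×10⁷ m)² = 1.52053×10¹⁵ m².
(b) P = σAT⁴ = 5.670×10⁻⁸×1.52053×10¹⁵×(113.9)⁴ = 1.45×10¹⁶ W.

λ_max ≈ 25.4 μm; P ≈ 1.45×10¹⁶ W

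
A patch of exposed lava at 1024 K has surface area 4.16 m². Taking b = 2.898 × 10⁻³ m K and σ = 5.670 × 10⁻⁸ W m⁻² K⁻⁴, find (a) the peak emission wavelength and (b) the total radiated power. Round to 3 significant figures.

λ_max ≈ 2.83×10³ nm; P ≈ 2.59×10⁵ W

(a) λ_max = b/T = 2.898×10⁻³/1024 = 2.830×10⁻⁶ m = 2.83×10³ nm.
Area A = 4.16 m².
(b) P = σAT⁴ = 5.670×10⁻⁸×4.16×(1024)⁴ = 2.59×10⁵ W.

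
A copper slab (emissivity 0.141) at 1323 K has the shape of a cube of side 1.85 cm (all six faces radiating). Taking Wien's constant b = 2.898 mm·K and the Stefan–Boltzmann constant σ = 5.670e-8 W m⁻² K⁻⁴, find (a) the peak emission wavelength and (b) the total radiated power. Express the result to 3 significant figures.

(a) λ_max = b/T = 2.898×10⁻³/1323 = 2.190×10⁻⁶ m = 2.19 μm.
Area A = 6s² = 6×(0.0185 m)² = 2.0535×10⁻³ m².
(b) P = εσAT⁴ = 0.141×5.670×10⁻⁸×2.0535×10⁻³×(1323)⁴ = 50.3 W.

λ_max ≈ 2.19 μm; P ≈ 50.3 W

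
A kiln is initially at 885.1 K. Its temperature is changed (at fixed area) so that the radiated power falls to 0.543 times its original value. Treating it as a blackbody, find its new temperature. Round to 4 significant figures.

T₂ ≈ 759.8 K

P ∝ T⁴, so T₂/T₁ = (P₂/P₁)^(1/4) = (0.543)^(1/4) = 0.858420.
T₂ = 885.1 × 0.858420 = 759.8 K.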